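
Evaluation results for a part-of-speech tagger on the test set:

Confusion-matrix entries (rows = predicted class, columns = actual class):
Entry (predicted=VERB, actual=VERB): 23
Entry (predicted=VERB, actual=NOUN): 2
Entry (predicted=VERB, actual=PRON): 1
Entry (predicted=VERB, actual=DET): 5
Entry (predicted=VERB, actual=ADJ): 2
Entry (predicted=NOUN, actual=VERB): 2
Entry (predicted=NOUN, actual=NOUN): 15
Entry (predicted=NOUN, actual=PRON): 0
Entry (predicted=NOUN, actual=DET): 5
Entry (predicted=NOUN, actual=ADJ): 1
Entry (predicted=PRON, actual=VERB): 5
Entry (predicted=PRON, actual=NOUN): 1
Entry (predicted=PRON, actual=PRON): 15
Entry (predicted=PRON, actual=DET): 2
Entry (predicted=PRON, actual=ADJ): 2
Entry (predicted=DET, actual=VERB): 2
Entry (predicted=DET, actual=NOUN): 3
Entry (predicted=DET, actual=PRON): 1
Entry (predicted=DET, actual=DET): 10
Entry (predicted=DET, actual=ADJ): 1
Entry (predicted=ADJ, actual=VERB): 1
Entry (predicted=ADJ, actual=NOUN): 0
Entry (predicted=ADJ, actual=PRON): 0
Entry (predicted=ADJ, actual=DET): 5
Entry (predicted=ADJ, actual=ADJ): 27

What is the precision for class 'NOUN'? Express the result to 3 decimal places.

precision = TP/(TP+FP).
NOUN: TP=15, FP=2+0+5+1=8 → 15/23 = 0.6522

0.652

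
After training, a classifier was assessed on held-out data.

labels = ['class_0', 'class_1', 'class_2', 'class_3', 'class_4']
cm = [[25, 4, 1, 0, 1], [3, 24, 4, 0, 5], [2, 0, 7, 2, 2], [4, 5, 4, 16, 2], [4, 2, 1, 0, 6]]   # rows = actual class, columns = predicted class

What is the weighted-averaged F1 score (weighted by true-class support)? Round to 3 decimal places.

Per-class F1 score (2·TP/(2·TP+FP+FN)):
  class_0: TP=25, FP=3+2+4+4=13, FN=4+1+0+1=6 → 50/69 = 0.7246
  class_1: TP=24, FP=4+0+5+2=11, FN=3+4+0+5=12 → 48/71 = 0.6761
  class_2: TP=7, FP=1+4+4+1=10, FN=2+0+2+2=6 → 14/30 = 0.4667
  class_3: TP=16, FP=0+0+2+0=2, FN=4+5+4+2=15 → 32/49 = 0.6531
  class_4: TP=6, FP=1+5+2+2=10, FN=4+2+1+0=7 → 12/29 = 0.4138
Weighted-F1 score = Σ (supportᵢ/N)·F1 scoreᵢ with N=124: (31/124)·0.7246 + (36/124)·0.6761 + (13/124)·0.4667 + (31/124)·0.6531 + (13/124)·0.4138 = 0.633

0.633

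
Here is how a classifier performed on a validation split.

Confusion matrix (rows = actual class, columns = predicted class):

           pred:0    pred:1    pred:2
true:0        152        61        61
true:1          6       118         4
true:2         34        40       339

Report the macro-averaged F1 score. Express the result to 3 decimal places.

Per-class F1 score (2·TP/(2·TP+FP+FN)):
  0: TP=152, FP=6+34=40, FN=61+61=122 → 304/466 = 0.6524
  1: TP=118, FP=61+40=101, FN=6+4=10 → 236/347 = 0.6801
  2: TP=339, FP=61+4=65, FN=34+40=74 → 678/817 = 0.8299
Macro-F1 score = mean = (0.6524 + 0.6801 + 0.8299) / 3 = 0.721

0.721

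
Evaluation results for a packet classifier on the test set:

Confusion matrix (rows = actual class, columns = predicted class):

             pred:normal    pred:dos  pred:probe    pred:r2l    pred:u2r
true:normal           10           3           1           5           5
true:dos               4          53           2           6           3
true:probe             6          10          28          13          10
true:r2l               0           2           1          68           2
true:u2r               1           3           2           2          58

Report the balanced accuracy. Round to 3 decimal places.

Balanced accuracy = mean of per-class recall.
  normal: recall = 10/24 = 0.4167
  dos: recall = 53/68 = 0.7794
  probe: recall = 28/67 = 0.4179
  r2l: recall = 68/73 = 0.9315
  u2r: recall = 58/66 = 0.8788
Mean = (0.4167 + 0.7794 + 0.4179 + 0.9315 + 0.8788) / 5 = 0.685

0.685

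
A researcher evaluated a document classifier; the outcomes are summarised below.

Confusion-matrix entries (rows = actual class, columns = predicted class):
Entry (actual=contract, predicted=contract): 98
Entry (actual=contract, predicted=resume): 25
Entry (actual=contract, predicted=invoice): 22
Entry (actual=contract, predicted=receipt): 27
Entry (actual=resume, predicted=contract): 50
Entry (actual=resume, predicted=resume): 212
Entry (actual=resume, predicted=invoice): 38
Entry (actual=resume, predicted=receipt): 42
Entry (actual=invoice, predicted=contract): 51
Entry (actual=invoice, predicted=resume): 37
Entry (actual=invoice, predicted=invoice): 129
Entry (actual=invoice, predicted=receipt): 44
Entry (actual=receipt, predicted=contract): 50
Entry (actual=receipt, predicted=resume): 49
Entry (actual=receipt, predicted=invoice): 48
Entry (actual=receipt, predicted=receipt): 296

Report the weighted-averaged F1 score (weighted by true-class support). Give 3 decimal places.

0.609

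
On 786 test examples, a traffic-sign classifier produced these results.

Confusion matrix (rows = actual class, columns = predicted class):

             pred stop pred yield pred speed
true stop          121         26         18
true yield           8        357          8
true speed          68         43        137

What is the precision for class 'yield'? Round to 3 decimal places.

0.838

precision = TP/(TP+FP).
yield: TP=357, FP=26+43=69 → 357/426 = 0.8380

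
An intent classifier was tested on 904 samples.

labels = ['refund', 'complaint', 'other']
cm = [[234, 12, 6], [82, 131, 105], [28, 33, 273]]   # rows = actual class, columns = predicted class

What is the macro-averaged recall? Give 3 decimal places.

0.719

Per-class recall (TP/(TP+FN)):
  refund: TP=234, FN=12+6=18 → 234/252 = 0.9286
  complaint: TP=131, FN=82+105=187 → 131/318 = 0.4119
  other: TP=273, FN=28+33=61 → 273/334 = 0.8174
Macro-recall = mean = (0.9286 + 0.4119 + 0.8174) / 3 = 0.719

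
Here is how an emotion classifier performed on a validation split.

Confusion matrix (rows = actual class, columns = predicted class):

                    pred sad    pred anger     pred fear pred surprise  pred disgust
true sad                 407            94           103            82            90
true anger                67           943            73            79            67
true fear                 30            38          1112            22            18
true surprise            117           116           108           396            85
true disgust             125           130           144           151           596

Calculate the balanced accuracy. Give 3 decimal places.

Balanced accuracy = mean of per-class recall.
  sad: recall = 407/776 = 0.5245
  anger: recall = 943/1229 = 0.7673
  fear: recall = 1112/1220 = 0.9115
  surprise: recall = 396/822 = 0.4818
  disgust: recall = 596/1146 = 0.5201
Mean = (0.5245 + 0.7673 + 0.9115 + 0.4818 + 0.5201) / 5 = 0.641

0.641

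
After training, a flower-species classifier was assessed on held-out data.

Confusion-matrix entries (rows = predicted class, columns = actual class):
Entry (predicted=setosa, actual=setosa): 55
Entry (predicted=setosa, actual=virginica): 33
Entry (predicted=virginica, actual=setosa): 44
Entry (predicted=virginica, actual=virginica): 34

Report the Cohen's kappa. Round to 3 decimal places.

0.061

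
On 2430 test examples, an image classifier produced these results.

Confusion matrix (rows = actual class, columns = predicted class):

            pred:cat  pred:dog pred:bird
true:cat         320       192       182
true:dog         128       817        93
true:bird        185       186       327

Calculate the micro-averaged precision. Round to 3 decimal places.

0.602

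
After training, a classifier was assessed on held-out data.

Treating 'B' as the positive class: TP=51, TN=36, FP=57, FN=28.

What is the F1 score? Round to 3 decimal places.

0.545

Precision = TP/(TP+FP) = 51/108 = 0.4722
Recall = TP/(TP+FN) = 51/79 = 0.6456
F1 = 2·TP/(2·TP+FP+FN) = 102/187 = 0.545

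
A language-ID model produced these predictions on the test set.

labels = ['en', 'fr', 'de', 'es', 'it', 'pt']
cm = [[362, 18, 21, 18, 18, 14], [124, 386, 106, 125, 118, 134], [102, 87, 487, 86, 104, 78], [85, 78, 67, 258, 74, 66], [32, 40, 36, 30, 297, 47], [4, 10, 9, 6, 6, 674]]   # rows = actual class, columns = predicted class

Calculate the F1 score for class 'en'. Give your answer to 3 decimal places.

Take TP from the diagonal, FP from the rest of the 'en' prediction marginal, FN from the rest of the 'en' actual marginal.
F1 score = 2·TP/(2·TP+FP+FN).
en: TP=362, FP=124+102+85+32+4=347, FN=18+21+18+18+14=89 → 724/1160 = 0.6241

0.624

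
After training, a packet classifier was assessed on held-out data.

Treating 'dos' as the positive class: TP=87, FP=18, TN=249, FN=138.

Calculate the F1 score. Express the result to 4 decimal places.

0.5273

Precision = TP/(TP+FP) = 87/105 = 0.8286
Recall = TP/(TP+FN) = 87/225 = 0.3867
F1 = 2·TP/(2·TP+FP+FN) = 174/330 = 0.5273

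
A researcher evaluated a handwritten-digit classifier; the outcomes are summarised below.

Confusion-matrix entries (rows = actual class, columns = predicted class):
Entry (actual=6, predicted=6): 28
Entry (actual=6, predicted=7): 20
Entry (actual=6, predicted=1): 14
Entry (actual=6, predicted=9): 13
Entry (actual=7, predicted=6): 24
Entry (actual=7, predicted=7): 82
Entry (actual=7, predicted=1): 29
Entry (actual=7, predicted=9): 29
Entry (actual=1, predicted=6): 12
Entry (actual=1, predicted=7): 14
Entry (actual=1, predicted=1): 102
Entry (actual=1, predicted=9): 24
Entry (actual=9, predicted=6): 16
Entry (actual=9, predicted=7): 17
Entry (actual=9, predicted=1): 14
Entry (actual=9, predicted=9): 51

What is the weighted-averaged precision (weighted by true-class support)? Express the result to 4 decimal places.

0.5472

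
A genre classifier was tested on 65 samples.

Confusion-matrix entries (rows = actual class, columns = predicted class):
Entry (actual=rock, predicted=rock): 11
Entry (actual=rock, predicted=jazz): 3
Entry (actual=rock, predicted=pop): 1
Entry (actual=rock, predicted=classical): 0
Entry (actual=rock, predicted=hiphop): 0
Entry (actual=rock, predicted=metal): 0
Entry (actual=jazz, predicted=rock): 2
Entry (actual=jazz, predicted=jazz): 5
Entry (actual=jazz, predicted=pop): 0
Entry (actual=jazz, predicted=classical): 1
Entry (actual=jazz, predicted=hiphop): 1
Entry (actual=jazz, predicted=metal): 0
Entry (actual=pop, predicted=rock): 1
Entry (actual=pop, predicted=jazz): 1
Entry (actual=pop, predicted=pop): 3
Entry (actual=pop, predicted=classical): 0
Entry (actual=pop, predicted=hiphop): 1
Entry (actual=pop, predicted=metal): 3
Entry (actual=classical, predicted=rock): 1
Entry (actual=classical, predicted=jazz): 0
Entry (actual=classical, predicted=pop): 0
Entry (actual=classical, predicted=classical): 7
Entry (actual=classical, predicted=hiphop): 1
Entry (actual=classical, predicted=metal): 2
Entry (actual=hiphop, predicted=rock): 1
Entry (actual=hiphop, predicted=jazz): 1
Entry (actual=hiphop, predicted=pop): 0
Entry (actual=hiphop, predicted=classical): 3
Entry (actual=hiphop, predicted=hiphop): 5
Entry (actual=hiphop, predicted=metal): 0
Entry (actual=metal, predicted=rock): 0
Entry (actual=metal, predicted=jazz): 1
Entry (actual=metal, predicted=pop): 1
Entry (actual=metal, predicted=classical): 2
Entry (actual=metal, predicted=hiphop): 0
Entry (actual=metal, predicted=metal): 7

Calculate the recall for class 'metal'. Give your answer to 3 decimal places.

0.636

One-vs-rest for 'metal': TP = diagonal; FP = other classes predicted 'metal'; FN = 'metal' predicted as other.
recall = TP/(TP+FN).
metal: TP=7, FN=0+1+1+2+0=4 → 7/11 = 0.6364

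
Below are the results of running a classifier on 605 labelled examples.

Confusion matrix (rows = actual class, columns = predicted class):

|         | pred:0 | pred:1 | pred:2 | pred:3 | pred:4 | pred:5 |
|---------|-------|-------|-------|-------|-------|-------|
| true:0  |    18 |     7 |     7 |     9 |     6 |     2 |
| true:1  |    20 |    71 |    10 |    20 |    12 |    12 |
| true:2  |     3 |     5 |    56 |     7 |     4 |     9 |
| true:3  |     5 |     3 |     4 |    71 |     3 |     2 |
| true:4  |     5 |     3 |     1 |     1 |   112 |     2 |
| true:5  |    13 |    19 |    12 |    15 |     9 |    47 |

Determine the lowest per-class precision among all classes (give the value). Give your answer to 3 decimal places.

0.281

Per-class precision (TP/(TP+FP)):
  0: TP=18, FP=20+3+5+5+13=46 → 18/64 = 0.2813
  1: TP=71, FP=7+5+3+3+19=37 → 71/108 = 0.6574
  2: TP=56, FP=7+10+4+1+12=34 → 56/90 = 0.6222
  3: TP=71, FP=9+20+7+1+15=52 → 71/123 = 0.5772
  4: TP=112, FP=6+12+4+3+9=34 → 112/146 = 0.7671
  5: TP=47, FP=2+12+9+2+2=27 → 47/74 = 0.6351
Lowest is class '0' with precision = 0.281.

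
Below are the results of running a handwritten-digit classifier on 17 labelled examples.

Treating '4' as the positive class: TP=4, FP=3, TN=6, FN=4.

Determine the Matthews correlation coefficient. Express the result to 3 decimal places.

0.169

MCC = (TP·TN − FP·FN) / √((TP+FP)(TP+FN)(TN+FP)(TN+FN))
Numerator = 4·6 − 3·4 = 12
Denominator = √(7·8·9·10) = √5040 = 70.9930
MCC = 12 / 70.9930 = 0.169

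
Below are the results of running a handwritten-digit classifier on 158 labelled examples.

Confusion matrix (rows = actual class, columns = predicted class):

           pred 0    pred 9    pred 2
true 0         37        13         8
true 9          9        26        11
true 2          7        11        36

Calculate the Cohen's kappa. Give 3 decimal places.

Observed agreement pₒ = trace/N = 99/158 = 0.6266
Expected agreement pₑ = Σ (rowᵢ·colᵢ)/N² = (58·53 + 46·50 + 54·55)/158² = 0.3342
κ = (pₒ − pₑ)/(1 − pₑ) = (0.6266 − 0.3342)/(1 − 0.3342) = 0.439

0.439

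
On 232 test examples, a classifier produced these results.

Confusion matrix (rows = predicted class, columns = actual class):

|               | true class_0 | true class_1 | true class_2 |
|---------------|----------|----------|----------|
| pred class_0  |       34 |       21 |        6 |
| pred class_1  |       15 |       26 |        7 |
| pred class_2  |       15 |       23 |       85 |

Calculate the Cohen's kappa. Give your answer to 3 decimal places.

0.415

Observed agreement pₒ = trace/N = 145/232 = 0.6250
Expected agreement pₑ = Σ (rowᵢ·colᵢ)/N² = (64·61 + 70·48 + 98·123)/232² = 0.3589
κ = (pₒ − pₑ)/(1 − pₑ) = (0.6250 − 0.3589)/(1 − 0.3589) = 0.415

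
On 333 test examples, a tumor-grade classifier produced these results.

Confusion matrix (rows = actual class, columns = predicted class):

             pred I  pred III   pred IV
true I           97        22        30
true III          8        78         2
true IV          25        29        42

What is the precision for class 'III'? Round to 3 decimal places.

One-vs-rest for 'III': TP = diagonal; FP = other classes predicted 'III'; FN = 'III' predicted as other.
precision = TP/(TP+FP).
III: TP=78, FP=22+29=51 → 78/129 = 0.6047

0.605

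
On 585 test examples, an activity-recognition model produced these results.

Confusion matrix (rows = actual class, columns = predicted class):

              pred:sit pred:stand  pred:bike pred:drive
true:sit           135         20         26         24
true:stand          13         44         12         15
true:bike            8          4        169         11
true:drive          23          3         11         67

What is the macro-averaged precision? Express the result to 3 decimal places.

Per-class precision (TP/(TP+FP)):
  sit: TP=135, FP=13+8+23=44 → 135/179 = 0.7542
  stand: TP=44, FP=20+4+3=27 → 44/71 = 0.6197
  bike: TP=169, FP=26+12+11=49 → 169/218 = 0.7752
  drive: TP=67, FP=24+15+11=50 → 67/117 = 0.5726
Macro-precision = mean = (0.7542 + 0.6197 + 0.7752 + 0.5726) / 4 = 0.680

0.680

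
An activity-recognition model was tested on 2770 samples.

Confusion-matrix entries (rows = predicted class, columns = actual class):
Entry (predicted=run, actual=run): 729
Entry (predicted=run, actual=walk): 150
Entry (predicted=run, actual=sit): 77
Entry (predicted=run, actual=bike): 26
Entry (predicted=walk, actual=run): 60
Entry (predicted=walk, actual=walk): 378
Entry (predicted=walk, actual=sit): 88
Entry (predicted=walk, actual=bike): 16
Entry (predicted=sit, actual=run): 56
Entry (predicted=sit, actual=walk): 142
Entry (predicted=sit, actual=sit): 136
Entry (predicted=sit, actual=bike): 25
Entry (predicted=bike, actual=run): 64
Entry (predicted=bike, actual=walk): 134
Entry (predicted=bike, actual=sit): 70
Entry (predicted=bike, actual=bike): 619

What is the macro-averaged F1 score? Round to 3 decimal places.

Per-class F1 score (2·TP/(2·TP+FP+FN)):
  run: TP=729, FP=150+77+26=253, FN=60+56+64=180 → 1458/1891 = 0.7710
  walk: TP=378, FP=60+88+16=164, FN=150+142+134=426 → 756/1346 = 0.5617
  sit: TP=136, FP=56+142+25=223, FN=77+88+70=235 → 272/730 = 0.3726
  bike: TP=619, FP=64+134+70=268, FN=26+16+25=67 → 1238/1573 = 0.7870
Macro-F1 score = mean = (0.7710 + 0.5617 + 0.3726 + 0.7870) / 4 = 0.623

0.623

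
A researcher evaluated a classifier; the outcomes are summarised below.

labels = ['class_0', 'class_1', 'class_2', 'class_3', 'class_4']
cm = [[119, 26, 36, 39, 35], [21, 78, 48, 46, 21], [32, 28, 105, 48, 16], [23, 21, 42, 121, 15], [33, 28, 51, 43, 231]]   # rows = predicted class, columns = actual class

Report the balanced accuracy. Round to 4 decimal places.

Balanced accuracy = mean of per-class recall.
  class_0: recall = 119/228 = 0.52193
  class_1: recall = 78/181 = 0.43094
  class_2: recall = 105/282 = 0.37234
  class_3: recall = 121/297 = 0.40741
  class_4: recall = 231/318 = 0.72642
Mean = (0.52193 + 0.43094 + 0.37234 + 0.40741 + 0.72642) / 5 = 0.4918

0.4918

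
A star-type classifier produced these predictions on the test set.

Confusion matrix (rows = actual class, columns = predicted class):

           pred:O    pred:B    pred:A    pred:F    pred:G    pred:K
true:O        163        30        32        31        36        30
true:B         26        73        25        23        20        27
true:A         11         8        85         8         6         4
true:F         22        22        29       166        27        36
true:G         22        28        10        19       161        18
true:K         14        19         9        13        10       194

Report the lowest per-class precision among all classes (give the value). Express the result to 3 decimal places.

0.406

Per-class precision (TP/(TP+FP)):
  O: TP=163, FP=26+11+22+22+14=95 → 163/258 = 0.6318
  B: TP=73, FP=30+8+22+28+19=107 → 73/180 = 0.4056
  A: TP=85, FP=32+25+29+10+9=105 → 85/190 = 0.4474
  F: TP=166, FP=31+23+8+19+13=94 → 166/260 = 0.6385
  G: TP=161, FP=36+20+6+27+10=99 → 161/260 = 0.6192
  K: TP=194, FP=30+27+4+36+18=115 → 194/309 = 0.6278
Lowest is class 'B' with precision = 0.406.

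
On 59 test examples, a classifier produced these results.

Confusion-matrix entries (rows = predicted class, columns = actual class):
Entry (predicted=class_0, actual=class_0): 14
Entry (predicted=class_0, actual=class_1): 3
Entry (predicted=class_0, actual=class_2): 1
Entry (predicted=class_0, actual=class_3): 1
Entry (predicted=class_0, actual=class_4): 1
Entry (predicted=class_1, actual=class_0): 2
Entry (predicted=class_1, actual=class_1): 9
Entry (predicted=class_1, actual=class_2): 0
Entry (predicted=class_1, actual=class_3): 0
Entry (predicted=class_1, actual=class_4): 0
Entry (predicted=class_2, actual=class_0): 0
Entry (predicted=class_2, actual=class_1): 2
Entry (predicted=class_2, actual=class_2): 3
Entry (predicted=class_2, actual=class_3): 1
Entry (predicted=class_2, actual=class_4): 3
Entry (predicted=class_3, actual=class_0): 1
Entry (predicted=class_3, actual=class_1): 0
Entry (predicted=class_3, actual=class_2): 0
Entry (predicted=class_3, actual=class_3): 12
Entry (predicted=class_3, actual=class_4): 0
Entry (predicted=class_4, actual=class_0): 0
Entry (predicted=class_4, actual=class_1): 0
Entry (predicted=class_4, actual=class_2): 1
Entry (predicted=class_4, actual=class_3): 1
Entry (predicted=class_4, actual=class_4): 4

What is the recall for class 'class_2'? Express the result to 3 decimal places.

Treat 'class_2' as positive and all other classes as negative.
recall = TP/(TP+FN).
class_2: TP=3, FN=1+0+0+1=2 → 3/5 = 0.6000

0.600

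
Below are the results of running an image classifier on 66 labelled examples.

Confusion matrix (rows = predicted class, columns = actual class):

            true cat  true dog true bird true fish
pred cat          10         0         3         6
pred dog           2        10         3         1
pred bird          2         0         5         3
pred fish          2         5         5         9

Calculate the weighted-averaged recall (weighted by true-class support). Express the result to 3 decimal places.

0.515

Per-class recall (TP/(TP+FN)):
  cat: TP=10, FN=2+2+2=6 → 10/16 = 0.6250
  dog: TP=10, FN=0+0+5=5 → 10/15 = 0.6667
  bird: TP=5, FN=3+3+5=11 → 5/16 = 0.3125
  fish: TP=9, FN=6+1+3=10 → 9/19 = 0.4737
Weighted-recall = Σ (supportᵢ/N)·recallᵢ with N=66: (16/66)·0.6250 + (15/66)·0.6667 + (16/66)·0.3125 + (19/66)·0.4737 = 0.515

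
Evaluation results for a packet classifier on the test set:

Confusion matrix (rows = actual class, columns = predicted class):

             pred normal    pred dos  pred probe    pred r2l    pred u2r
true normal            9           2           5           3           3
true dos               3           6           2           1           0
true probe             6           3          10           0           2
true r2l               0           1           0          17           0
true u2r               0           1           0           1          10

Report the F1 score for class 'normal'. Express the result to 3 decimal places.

F1 score = 2·TP/(2·TP+FP+FN).
normal: TP=9, FP=3+6+0+0=9, FN=2+5+3+3=13 → 18/40 = 0.4500

0.450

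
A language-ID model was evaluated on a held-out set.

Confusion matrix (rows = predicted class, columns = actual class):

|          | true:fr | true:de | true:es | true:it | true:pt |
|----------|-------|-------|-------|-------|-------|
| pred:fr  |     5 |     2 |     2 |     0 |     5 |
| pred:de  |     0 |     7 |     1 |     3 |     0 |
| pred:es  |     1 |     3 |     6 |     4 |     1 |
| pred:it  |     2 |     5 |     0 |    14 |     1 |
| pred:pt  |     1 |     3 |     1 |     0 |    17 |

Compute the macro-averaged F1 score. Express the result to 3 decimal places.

Per-class F1 score (2·TP/(2·TP+FP+FN)):
  fr: TP=5, FP=2+2+0+5=9, FN=0+1+2+1=4 → 10/23 = 0.4348
  de: TP=7, FP=0+1+3+0=4, FN=2+3+5+3=13 → 14/31 = 0.4516
  es: TP=6, FP=1+3+4+1=9, FN=2+1+0+1=4 → 12/25 = 0.4800
  it: TP=14, FP=2+5+0+1=8, FN=0+3+4+0=7 → 28/43 = 0.6512
  pt: TP=17, FP=1+3+1+0=5, FN=5+0+1+1=7 → 34/46 = 0.7391
Macro-F1 score = mean = (0.4348 + 0.4516 + 0.4800 + 0.6512 + 0.7391) / 5 = 0.551

0.551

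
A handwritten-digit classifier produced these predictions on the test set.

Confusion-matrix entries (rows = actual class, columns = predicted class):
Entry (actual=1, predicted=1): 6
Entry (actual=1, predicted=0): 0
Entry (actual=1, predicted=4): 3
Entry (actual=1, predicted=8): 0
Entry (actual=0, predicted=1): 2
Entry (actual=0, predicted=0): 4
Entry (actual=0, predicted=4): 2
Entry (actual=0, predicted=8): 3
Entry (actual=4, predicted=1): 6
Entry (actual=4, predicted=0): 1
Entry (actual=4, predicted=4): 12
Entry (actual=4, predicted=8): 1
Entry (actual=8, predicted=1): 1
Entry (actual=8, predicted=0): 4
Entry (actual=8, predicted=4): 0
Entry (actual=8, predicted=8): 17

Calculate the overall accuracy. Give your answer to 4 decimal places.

0.6290

Accuracy = trace / total = (6+4+12+17=39) / 62 = 39/62 = 0.6290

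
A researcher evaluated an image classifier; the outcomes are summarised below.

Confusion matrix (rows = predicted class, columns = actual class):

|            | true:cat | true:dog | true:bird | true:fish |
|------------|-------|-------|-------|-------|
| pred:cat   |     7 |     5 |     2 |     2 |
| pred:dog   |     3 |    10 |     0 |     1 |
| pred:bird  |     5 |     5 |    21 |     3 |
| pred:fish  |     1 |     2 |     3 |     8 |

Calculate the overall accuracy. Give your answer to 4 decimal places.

0.5897

Accuracy = trace / total = (7+10+21+8=46) / 78 = 46/78 = 0.5897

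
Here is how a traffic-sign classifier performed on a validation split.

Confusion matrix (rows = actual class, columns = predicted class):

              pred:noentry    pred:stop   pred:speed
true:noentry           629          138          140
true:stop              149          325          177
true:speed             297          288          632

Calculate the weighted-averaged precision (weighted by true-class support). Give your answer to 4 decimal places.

Per-class precision (TP/(TP+FP)):
  noentry: TP=629, FP=149+297=446 → 629/1075 = 0.58512
  stop: TP=325, FP=138+288=426 → 325/751 = 0.43276
  speed: TP=632, FP=140+177=317 → 632/949 = 0.66596
Weighted-precision = Σ (supportᵢ/N)·precisionᵢ with N=2775: (907/2775)·0.58512 + (651/2775)·0.43276 + (1217/2775)·0.66596 = 0.5848

0.5848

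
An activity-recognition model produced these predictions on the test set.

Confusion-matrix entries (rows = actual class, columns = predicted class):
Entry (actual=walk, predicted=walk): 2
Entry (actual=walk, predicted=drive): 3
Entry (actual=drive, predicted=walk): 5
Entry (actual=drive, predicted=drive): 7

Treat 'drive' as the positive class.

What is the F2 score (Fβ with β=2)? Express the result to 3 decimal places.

Fβ = (1+β²)·TP / ((1+β²)·TP + β²·FN + FP), with β²=4
= 5·7 / (5·7 + 4·5 + 3) = 0.603

0.603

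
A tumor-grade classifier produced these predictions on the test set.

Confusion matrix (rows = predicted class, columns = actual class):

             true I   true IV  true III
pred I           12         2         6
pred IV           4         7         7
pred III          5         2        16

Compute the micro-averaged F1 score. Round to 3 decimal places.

0.574

Micro-averaging pools counts across classes: ΣTP=35, ΣFP=26, ΣFN=26.
Micro-F1 score = 2·TP/(2·TP+FP+FN) on pooled counts = 0.574 (equals overall accuracy in single-label multiclass).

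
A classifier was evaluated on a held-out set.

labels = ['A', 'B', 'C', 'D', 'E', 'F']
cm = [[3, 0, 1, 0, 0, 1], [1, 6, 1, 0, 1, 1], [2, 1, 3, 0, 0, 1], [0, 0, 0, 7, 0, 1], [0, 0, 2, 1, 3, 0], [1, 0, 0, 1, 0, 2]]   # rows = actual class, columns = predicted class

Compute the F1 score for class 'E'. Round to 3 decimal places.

0.600

F1 score = 2·TP/(2·TP+FP+FN).
E: TP=3, FP=0+1+0+0+0=1, FN=0+0+2+1+0=3 → 6/10 = 0.6000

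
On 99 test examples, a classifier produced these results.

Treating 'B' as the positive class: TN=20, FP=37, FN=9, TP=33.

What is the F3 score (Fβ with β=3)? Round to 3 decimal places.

Fβ = (1+β²)·TP / ((1+β²)·TP + β²·FN + FP), with β²=9
= 10·33 / (10·33 + 9·9 + 37) = 0.737

0.737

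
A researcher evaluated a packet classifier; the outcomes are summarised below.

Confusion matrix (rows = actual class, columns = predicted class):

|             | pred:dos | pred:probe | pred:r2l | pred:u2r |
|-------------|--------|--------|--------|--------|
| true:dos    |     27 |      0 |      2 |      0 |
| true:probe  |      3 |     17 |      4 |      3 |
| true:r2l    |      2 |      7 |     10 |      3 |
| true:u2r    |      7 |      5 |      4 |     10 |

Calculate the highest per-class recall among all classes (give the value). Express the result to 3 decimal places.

Per-class recall (TP/(TP+FN)):
  dos: TP=27, FN=0+2+0=2 → 27/29 = 0.9310
  probe: TP=17, FN=3+4+3=10 → 17/27 = 0.6296
  r2l: TP=10, FN=2+7+3=12 → 10/22 = 0.4545
  u2r: TP=10, FN=7+5+4=16 → 10/26 = 0.3846
Highest is class 'dos' with recall = 0.931.

0.931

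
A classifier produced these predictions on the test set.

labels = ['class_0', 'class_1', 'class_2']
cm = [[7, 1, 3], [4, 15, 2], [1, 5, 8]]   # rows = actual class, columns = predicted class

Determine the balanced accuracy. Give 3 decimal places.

0.641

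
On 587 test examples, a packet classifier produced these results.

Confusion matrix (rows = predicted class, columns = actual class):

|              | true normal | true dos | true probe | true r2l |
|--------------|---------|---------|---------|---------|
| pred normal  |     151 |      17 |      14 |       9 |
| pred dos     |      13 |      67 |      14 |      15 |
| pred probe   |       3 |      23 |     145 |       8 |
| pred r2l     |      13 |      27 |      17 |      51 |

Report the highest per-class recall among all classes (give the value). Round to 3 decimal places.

Per-class recall (TP/(TP+FN)):
  normal: TP=151, FN=13+3+13=29 → 151/180 = 0.8389
  dos: TP=67, FN=17+23+27=67 → 67/134 = 0.5000
  probe: TP=145, FN=14+14+17=45 → 145/190 = 0.7632
  r2l: TP=51, FN=9+15+8=32 → 51/83 = 0.6145
Highest is class 'normal' with recall = 0.839.

0.839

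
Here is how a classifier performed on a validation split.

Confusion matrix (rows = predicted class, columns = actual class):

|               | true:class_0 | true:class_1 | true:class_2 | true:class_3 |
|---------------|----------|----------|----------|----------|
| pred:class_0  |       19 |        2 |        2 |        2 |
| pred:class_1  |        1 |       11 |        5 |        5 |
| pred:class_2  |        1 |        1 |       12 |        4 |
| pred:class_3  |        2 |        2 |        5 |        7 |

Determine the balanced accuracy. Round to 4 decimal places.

Balanced accuracy = mean of per-class recall.
  class_0: recall = 19/23 = 0.82609
  class_1: recall = 11/16 = 0.68750
  class_2: recall = 12/24 = 0.50000
  class_3: recall = 7/18 = 0.38889
Mean = (0.82609 + 0.68750 + 0.50000 + 0.38889) / 4 = 0.6006

0.6006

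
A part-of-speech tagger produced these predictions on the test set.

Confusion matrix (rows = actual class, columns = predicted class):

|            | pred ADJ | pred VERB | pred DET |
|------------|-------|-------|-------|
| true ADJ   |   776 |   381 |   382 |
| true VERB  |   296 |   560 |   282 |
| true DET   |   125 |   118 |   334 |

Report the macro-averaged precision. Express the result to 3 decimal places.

0.504

Per-class precision (TP/(TP+FP)):
  ADJ: TP=776, FP=296+125=421 → 776/1197 = 0.6483
  VERB: TP=560, FP=381+118=499 → 560/1059 = 0.5288
  DET: TP=334, FP=382+282=664 → 334/998 = 0.3347
Macro-precision = mean = (0.6483 + 0.5288 + 0.3347) / 3 = 0.504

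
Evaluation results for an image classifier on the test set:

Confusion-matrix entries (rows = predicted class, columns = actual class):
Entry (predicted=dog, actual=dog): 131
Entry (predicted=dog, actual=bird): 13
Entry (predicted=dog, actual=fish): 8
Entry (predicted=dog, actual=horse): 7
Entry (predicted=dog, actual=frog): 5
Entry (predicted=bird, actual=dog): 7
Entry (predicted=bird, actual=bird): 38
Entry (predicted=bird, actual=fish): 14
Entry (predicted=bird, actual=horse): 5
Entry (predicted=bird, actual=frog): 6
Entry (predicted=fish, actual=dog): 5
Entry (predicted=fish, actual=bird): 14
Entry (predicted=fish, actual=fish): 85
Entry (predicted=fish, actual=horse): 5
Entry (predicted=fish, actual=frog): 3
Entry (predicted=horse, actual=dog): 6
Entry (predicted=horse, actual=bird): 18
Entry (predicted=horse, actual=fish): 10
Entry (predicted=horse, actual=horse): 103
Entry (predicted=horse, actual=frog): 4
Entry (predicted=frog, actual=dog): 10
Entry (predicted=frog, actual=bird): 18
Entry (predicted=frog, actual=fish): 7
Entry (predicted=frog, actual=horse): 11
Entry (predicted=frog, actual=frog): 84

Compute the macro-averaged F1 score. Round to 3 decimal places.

Per-class F1 score (2·TP/(2·TP+FP+FN)):
  dog: TP=131, FP=13+8+7+5=33, FN=7+5+6+10=28 → 262/323 = 0.8111
  bird: TP=38, FP=7+14+5+6=32, FN=13+14+18+18=63 → 76/171 = 0.4444
  fish: TP=85, FP=5+14+5+3=27, FN=8+14+10+7=39 → 170/236 = 0.7203
  horse: TP=103, FP=6+18+10+4=38, FN=7+5+5+11=28 → 206/272 = 0.7574
  frog: TP=84, FP=10+18+7+11=46, FN=5+6+3+4=18 → 168/232 = 0.7241
Macro-F1 score = mean = (0.8111 + 0.4444 + 0.7203 + 0.7574 + 0.7241) / 5 = 0.691

0.691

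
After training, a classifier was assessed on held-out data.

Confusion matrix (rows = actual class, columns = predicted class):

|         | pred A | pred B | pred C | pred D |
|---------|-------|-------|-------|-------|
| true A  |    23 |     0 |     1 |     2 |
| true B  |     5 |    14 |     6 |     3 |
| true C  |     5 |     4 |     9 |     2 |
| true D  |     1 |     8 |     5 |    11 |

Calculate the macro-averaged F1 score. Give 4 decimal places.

0.5590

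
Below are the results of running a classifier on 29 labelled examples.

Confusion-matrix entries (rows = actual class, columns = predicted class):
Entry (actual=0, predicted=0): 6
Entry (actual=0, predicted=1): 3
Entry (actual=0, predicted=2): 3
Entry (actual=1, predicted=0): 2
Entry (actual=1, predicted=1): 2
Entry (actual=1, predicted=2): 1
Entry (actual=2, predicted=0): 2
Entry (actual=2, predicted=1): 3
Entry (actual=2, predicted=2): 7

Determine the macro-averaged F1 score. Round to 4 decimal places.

0.4873

Per-class F1 score (2·TP/(2·TP+FP+FN)):
  0: TP=6, FP=2+2=4, FN=3+3=6 → 12/22 = 0.54545
  1: TP=2, FP=3+3=6, FN=2+1=3 → 4/13 = 0.30769
  2: TP=7, FP=3+1=4, FN=2+3=5 → 14/23 = 0.60870
Macro-F1 score = mean = (0.54545 + 0.30769 + 0.60870) / 3 = 0.4873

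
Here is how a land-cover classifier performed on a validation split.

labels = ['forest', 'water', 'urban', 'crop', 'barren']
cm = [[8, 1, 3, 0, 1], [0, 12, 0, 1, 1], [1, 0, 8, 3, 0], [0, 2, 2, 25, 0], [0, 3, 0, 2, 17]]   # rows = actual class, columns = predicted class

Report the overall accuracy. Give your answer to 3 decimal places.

0.778

Accuracy = trace / total = (8+12+8+25+17=70) / 90 = 70/90 = 0.778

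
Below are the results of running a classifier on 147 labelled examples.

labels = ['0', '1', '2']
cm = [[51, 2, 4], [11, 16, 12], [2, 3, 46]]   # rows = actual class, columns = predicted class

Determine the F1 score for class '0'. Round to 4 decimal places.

Take TP from the diagonal, FP from the rest of the '0' prediction marginal, FN from the rest of the '0' actual marginal.
F1 score = 2·TP/(2·TP+FP+FN).
0: TP=51, FP=11+2=13, FN=2+4=6 → 102/121 = 0.84298

0.8430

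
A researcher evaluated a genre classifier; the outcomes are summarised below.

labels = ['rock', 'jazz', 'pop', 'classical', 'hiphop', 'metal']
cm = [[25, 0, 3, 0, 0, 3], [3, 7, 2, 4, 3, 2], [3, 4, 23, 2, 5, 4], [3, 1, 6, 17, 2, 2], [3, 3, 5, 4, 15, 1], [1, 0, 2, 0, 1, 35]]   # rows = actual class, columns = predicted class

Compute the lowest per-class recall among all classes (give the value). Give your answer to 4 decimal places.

0.3333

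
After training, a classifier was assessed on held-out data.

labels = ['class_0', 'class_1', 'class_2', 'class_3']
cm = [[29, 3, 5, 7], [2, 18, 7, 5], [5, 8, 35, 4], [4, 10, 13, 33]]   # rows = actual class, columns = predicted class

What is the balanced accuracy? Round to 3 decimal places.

Balanced accuracy = mean of per-class recall.
  class_0: recall = 29/44 = 0.6591
  class_1: recall = 18/32 = 0.5625
  class_2: recall = 35/52 = 0.6731
  class_3: recall = 33/60 = 0.5500
Mean = (0.6591 + 0.5625 + 0.6731 + 0.5500) / 4 = 0.611

0.611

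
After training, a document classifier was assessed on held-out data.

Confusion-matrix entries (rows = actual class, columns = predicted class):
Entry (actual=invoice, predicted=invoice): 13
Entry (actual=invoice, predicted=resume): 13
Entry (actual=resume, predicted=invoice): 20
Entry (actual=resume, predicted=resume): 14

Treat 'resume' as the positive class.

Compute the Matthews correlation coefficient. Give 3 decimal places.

-0.088

MCC = (TP·TN − FP·FN) / √((TP+FP)(TP+FN)(TN+FP)(TN+FN))
Numerator = 14·13 − 13·20 = -78
Denominator = √(27·34·26·33) = √787644 = 887.4931
MCC = -78 / 887.4931 = -0.088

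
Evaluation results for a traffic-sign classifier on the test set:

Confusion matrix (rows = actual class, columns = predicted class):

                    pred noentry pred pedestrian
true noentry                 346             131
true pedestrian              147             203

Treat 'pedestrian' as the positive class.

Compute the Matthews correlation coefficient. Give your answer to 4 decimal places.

MCC = (TP·TN − FP·FN) / √((TP+FP)(TP+FN)(TN+FP)(TN+FN))
Numerator = 203·346 − 131·147 = 50981
Denominator = √(334·350·477·493) = √27490320900 = 165802.0534
MCC = 50981 / 165802.0534 = 0.3075

0.3075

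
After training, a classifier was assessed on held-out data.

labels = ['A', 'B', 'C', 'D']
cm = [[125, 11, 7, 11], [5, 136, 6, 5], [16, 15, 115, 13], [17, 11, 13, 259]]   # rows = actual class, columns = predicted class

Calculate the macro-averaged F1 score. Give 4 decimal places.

0.8183

Per-class F1 score (2·TP/(2·TP+FP+FN)):
  A: TP=125, FP=5+16+17=38, FN=11+7+11=29 → 250/317 = 0.78864
  B: TP=136, FP=11+15+11=37, FN=5+6+5=16 → 272/325 = 0.83692
  C: TP=115, FP=7+6+13=26, FN=16+15+13=44 → 230/300 = 0.76667
  D: TP=259, FP=11+5+13=29, FN=17+11+13=41 → 518/588 = 0.88095
Macro-F1 score = mean = (0.78864 + 0.83692 + 0.76667 + 0.88095) / 4 = 0.8183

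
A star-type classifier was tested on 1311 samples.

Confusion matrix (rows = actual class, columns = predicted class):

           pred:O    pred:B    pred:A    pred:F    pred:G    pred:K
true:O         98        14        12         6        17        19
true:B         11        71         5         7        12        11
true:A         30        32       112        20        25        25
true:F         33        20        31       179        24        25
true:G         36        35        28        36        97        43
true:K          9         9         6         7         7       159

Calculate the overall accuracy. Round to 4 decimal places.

Accuracy = trace / total = (98+71+112+179+97+159=716) / 1311 = 716/1311 = 0.5461

0.5461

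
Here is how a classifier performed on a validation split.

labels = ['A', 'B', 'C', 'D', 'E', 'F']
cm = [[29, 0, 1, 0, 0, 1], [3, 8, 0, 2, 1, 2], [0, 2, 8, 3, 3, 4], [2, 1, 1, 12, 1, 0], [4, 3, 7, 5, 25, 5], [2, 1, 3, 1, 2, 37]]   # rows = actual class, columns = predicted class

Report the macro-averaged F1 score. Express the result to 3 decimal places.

0.622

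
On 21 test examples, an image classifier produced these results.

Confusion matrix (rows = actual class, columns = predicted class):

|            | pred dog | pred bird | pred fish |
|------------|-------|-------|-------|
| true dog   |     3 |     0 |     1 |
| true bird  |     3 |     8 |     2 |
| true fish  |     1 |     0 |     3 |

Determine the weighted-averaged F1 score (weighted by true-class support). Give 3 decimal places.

Per-class F1 score (2·TP/(2·TP+FP+FN)):
  dog: TP=3, FP=3+1=4, FN=0+1=1 → 6/11 = 0.5455
  bird: TP=8, FP=0+0=0, FN=3+2=5 → 16/21 = 0.7619
  fish: TP=3, FP=1+2=3, FN=1+0=1 → 6/10 = 0.6000
Weighted-F1 score = Σ (supportᵢ/N)·F1 scoreᵢ with N=21: (4/21)·0.5455 + (13/21)·0.7619 + (4/21)·0.6000 = 0.690

0.690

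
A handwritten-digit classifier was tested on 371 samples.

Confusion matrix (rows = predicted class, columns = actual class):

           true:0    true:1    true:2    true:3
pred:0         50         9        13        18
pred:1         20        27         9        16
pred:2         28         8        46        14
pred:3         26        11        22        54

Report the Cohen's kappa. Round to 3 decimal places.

Observed agreement pₒ = trace/N = 177/371 = 0.4771
Expected agreement pₑ = Σ (rowᵢ·colᵢ)/N² = (124·90 + 55·72 + 90·96 + 102·113)/371² = 0.2564
κ = (pₒ − pₑ)/(1 − pₑ) = (0.4771 − 0.2564)/(1 − 0.2564) = 0.297

0.297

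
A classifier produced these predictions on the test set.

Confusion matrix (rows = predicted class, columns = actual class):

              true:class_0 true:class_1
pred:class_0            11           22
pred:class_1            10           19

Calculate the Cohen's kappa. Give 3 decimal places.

-0.011

Observed agreement pₒ = trace/N = 30/62 = 0.4839
Expected agreement pₑ = Σ (rowᵢ·colᵢ)/N² = (21·33 + 41·29)/62² = 0.4896
κ = (pₒ − pₑ)/(1 − pₑ) = (0.4839 − 0.4896)/(1 − 0.4896) = -0.011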